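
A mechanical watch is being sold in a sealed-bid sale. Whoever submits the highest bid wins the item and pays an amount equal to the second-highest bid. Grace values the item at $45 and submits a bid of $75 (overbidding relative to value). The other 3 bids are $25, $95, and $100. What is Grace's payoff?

Highest competing bid: $100.
Grace's bid $75 is not the highest, so Grace loses, pays nothing, and earns zero payoff.

Payoff = $0.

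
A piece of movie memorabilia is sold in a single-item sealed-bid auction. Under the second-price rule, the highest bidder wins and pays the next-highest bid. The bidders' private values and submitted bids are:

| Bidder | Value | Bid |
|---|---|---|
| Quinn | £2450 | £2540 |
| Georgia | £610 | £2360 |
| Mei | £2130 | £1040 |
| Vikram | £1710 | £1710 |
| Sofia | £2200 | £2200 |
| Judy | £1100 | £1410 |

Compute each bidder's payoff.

Bids in descending order: Quinn £2540; Georgia £2360; Sofia £2200; Vikram £1710; Judy £1410; Mei £1040.
Quinn has the top bid and wins; the price is the second-highest bid, £2360.
Quinn's payoff = £2450 − £2360 = £90. All other bidders lose, so their payoff is 0.

Quinn £90, Georgia £0, Mei £0, Vikram £0, Sofia £0, Judy £0.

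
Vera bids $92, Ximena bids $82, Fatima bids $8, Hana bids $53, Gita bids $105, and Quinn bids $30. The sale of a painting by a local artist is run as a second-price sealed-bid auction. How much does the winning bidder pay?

Ordered from highest: Gita $105; Vera $92; Ximena $82; Hana $53; Quinn $30; Fatima $8.
Gita has the highest bid, so Gita wins.
The second-highest bid is $92, so that is what Gita pays.

$92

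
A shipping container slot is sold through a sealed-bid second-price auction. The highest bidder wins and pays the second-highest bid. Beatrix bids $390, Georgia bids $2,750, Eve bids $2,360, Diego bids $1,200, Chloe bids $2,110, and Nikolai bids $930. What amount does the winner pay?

Ordered from highest: Georgia $2,750 > Eve $2,360 > Chloe $2,110 > Diego $1,200 > Nikolai $930 > Beatrix $390.
Georgia has the highest bid, so Georgia wins.
The second-highest bid is $2,360, so that is what Georgia pays.

Price paid: $2,360.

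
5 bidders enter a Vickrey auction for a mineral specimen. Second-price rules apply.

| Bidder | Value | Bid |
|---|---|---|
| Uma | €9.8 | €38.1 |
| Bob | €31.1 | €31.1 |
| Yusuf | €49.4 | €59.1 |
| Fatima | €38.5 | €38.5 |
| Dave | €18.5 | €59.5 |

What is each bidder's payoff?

Payoffs: Uma €0.0, Bob €0.0, Yusuf €0.0, Fatima €0.0, Dave -€40.6.

Ordered from highest: Dave €59.5 > Yusuf €59.1 > Fatima €38.5 > Uma €38.1 > Bob €31.1.
Dave has the top bid and wins; the price is the second-highest bid, €59.1.
Dave's payoff = €18.5 − €59.1 = -€40.6. All other bidders lose, so their payoff is 0.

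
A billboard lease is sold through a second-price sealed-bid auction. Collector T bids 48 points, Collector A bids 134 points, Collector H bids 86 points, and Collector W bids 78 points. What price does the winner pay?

86 points

Ordered from highest: Collector A 134 points; Collector H 86 points; Collector W 78 points; Collector T 48 points.
Collector A has the highest bid, so Collector A wins.
The second-highest bid is 86 points, so that is what Collector A pays.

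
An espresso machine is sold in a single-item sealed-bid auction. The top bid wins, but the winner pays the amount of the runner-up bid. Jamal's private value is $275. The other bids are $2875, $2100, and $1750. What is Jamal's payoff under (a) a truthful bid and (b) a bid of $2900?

Truthful: $0; alternative: -$2600.

The highest competing bid is $2875.
Bidding truthfully at $275: the top bid is $2875 (a rival), so Jamal loses. Payoff = $0.
Bidding $2900: Jamal has the top bid, wins, and pays the second-highest bid $2875. Payoff = $275 − $2875 = -$2600.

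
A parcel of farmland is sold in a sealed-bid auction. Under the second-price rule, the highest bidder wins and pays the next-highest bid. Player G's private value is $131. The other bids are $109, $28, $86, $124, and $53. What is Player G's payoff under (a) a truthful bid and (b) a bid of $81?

The highest competing bid is $124.
Bidding truthfully at $131: Player G has the top bid, wins, and pays the second-highest bid $124. Payoff = $131 − $124 = $7.
Bidding $81: the top bid is $124 (a rival), so Player G loses. Payoff = $0.
This is the dominant-strategy logic: truthful bidding weakly beats any alternative.

Truthful: $7; alternative: $0.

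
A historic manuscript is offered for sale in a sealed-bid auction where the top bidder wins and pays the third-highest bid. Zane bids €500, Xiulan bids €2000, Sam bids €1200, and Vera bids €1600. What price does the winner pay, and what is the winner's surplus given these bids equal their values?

The winner pays €1200 for a surplus of €800.

Ordered from highest: Xiulan €2000, then Vera €1600, then Sam €1200, then Zane €500.
Xiulan is the highest bidder, so Xiulan wins.
Under the third-price rule, the price is the third-highest bid: €1200.
Surplus = €2000 − €1200 = €800.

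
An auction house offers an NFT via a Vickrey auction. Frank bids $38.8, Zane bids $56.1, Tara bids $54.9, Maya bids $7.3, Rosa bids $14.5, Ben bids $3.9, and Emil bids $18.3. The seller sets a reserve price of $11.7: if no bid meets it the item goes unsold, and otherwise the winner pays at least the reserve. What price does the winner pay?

Price paid: $54.9.

Sorted high to low: Zane $56.1 > Tara $54.9 > Frank $38.8 > Emil $18.3 > Rosa $14.5 > Maya $7.3 > Ben $3.9.
Zane has the highest bid, so Zane wins.
The second-highest bid is $54.9, which exceeds the reserve, so that sets the price.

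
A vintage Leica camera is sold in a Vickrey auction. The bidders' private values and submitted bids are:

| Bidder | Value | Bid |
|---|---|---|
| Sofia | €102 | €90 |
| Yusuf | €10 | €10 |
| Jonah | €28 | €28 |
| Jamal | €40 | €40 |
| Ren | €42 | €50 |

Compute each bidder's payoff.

Payoffs: Sofia €52, Yusuf €0, Jonah €0, Jamal €0, Ren €0.

Bids in descending order: Sofia €90; Ren €50; Jamal €40; Jonah €28; Yusuf €10.
Sofia has the top bid and wins; the price is the second-highest bid, €50.
Sofia's payoff = €102 − €50 = €52. All other bidders lose, so their payoff is 0.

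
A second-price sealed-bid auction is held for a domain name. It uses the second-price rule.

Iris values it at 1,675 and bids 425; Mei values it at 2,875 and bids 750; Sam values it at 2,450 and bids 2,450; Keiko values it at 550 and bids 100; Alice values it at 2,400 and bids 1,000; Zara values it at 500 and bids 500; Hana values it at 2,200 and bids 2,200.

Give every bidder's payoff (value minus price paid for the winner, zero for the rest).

Payoffs: Iris 0, Mei 0, Sam 250, Keiko 0, Alice 0, Zara 0, Hana 0.

Ranking the bids: Sam 2,450; Hana 2,200; Alice 1,000; Mei 750; Zara 500; Iris 425; Keiko 100.
Sam has the top bid and wins; the price is the second-highest bid, 2,200.
Sam's payoff = 2,450 − 2,200 = 250. All other bidders lose, so their payoff is 0.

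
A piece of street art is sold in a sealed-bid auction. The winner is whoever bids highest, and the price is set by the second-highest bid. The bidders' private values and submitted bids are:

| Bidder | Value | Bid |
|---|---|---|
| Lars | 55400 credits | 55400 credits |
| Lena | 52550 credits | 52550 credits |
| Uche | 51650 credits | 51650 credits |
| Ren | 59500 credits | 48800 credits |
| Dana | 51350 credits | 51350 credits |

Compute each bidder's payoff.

Payoffs: Lars 2850 credits, Lena 0 credits, Uche 0 credits, Ren 0 credits, Dana 0 credits.

Ranking the bids: Lars 55400 credits > Lena 52550 credits > Uche 51650 credits > Dana 51350 credits > Ren 48800 credits.
Lars has the top bid and wins; the price is the second-highest bid, 52550 credits.
Lars's payoff = 55400 credits − 52550 credits = 2850 credits. All other bidders lose, so their payoff is 0.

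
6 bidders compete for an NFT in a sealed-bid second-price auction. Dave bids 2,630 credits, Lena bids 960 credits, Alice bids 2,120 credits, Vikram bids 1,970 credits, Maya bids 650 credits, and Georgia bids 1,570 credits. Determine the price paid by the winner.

2,120 credits

Bids in descending order: Dave 2,630 credits, then Alice 2,120 credits, then Vikram 1,970 credits, then Georgia 1,570 credits, then Lena 960 credits, then Maya 650 credits.
Dave has the highest bid, so Dave wins.
The second-highest bid is 2,120 credits, so that is what Dave pays.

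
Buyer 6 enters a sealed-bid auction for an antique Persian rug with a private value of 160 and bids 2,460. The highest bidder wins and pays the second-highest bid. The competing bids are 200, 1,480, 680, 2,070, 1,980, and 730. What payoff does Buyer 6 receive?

Highest competing bid: 2,070.
Buyer 6's bid 2,460 is the highest overall, so Buyer 6 wins and pays the second-highest bid, 2,070.
Payoff = value − price = 160 − 2,070 = -1,910.
Overbidding won the item at a price above value — truthful bidding would have avoided this loss.

-1,910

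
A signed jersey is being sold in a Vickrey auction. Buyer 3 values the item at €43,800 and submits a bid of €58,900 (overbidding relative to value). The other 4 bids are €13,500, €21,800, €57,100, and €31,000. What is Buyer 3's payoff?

The bidder's payoff: -€13,300.

Highest competing bid: €57,100.
Buyer 3's bid €58,900 is the highest overall, so Buyer 3 wins and pays the second-highest bid, €57,100.
Payoff = value − price = €43,800 − €57,100 = -€13,300.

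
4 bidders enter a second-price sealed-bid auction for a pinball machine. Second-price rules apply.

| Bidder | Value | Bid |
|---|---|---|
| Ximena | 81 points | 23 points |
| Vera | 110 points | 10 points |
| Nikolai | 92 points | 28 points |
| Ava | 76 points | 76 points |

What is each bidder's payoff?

Ximena 0 points, Vera 0 points, Nikolai 0 points, Ava 48 points.

Ordered from highest: Ava 76 points, then Nikolai 28 points, then Ximena 23 points, then Vera 10 points.
Ava has the top bid and wins; the price is the second-highest bid, 28 points.
Ava's payoff = 76 points − 28 points = 48 points. All other bidders lose, so their payoff is 0.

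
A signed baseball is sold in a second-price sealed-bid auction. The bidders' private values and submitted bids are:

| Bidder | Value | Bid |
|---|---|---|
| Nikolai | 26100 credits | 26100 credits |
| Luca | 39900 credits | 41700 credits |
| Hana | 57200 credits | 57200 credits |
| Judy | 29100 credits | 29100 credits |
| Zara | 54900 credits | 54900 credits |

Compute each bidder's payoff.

Sorted high to low: Hana 57200 credits, then Zara 54900 credits, then Luca 41700 credits, then Judy 29100 credits, then Nikolai 26100 credits.
Hana has the top bid and wins; the price is the second-highest bid, 54900 credits.
Hana's payoff = 57200 credits − 54900 credits = 2300 credits. All other bidders lose, so their payoff is 0.

Nikolai 0 credits, Luca 0 credits, Hana 2300 credits, Judy 0 credits, Zara 0 credits.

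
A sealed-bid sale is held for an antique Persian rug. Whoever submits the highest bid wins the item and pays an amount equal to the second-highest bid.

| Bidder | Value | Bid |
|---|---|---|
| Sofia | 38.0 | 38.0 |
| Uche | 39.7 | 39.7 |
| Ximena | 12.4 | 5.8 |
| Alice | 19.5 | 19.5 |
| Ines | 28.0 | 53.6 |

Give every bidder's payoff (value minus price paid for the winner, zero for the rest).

Sofia 0.0, Uche 0.0, Ximena 0.0, Alice 0.0, Ines -11.7.

Sorted high to low: Ines 53.6; Uche 39.7; Sofia 38.0; Alice 19.5; Ximena 5.8.
Ines has the top bid and wins; the price is the second-highest bid, 39.7.
Ines's payoff = 28.0 − 39.7 = -11.7. All other bidders lose, so their payoff is 0.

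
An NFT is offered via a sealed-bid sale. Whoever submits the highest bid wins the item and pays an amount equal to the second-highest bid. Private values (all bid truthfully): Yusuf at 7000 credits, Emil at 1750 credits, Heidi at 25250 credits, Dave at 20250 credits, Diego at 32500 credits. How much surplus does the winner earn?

Bids in descending order: Diego 32500 credits; Heidi 25250 credits; Dave 20250 credits; Yusuf 7000 credits; Emil 1750 credits.
Diego wins with the top bid and pays the second-highest, 25250 credits.
Surplus = 32500 credits − 25250 credits = 7250 credits.

7250 credits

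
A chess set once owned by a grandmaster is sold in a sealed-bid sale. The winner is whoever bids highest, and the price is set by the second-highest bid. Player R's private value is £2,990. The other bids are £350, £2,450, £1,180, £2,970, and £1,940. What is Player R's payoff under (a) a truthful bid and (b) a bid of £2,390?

(a) £20  (b) £0

The highest competing bid is £2,970.
Bidding truthfully at £2,990: Player R has the top bid, wins, and pays the second-highest bid £2,970. Payoff = £2,990 − £2,970 = £20.
Bidding £2,390: the top bid is £2,970 (a rival), so Player R loses. Payoff = £0.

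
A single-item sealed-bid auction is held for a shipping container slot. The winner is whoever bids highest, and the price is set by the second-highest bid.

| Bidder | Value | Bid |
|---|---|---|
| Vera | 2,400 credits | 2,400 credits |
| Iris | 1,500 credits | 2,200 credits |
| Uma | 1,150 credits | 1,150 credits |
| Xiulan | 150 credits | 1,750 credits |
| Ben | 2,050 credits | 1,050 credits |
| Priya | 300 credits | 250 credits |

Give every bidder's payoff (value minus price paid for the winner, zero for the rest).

Payoffs: Vera 200 credits, Iris 0 credits, Uma 0 credits, Xiulan 0 credits, Ben 0 credits, Priya 0 credits.

Sorted high to low: Vera 2,400 credits, then Iris 2,200 credits, then Xiulan 1,750 credits, then Uma 1,150 credits, then Ben 1,050 credits, then Priya 250 credits.
Vera has the top bid and wins; the price is the second-highest bid, 2,200 credits.
Vera's payoff = 2,400 credits − 2,200 credits = 200 credits. All other bidders lose, so their payoff is 0.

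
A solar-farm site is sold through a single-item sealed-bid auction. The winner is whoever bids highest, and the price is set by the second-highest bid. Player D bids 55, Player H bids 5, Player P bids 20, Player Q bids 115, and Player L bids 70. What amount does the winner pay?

Sorted high to low: Player Q 115 > Player L 70 > Player D 55 > Player P 20 > Player H 5.
Player Q has the highest bid, so Player Q wins.
The second-highest bid is 70, so that is what Player Q pays.

70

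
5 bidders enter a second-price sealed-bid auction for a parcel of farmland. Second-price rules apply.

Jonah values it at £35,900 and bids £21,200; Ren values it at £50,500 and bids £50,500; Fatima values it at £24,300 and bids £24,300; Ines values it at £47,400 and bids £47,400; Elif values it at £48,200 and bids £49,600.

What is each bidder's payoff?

Payoffs: Jonah £0, Ren £900, Fatima £0, Ines £0, Elif £0.

Bids in descending order: Ren £50,500, then Elif £49,600, then Ines £47,400, then Fatima £24,300, then Jonah £21,200.
Ren has the top bid and wins; the price is the second-highest bid, £49,600.
Ren's payoff = £50,500 − £49,600 = £900. All other bidders lose, so their payoff is 0.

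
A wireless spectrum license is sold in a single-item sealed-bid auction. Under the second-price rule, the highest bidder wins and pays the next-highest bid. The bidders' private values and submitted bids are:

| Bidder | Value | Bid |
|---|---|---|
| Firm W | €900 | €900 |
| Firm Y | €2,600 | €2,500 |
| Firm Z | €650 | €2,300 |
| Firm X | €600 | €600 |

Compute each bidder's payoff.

Firm W €0, Firm Y €300, Firm Z €0, Firm X €0.

Ranking the bids: Firm Y €2,500 > Firm Z €2,300 > Firm W €900 > Firm X €600.
Firm Y has the top bid and wins; the price is the second-highest bid, €2,300.
Firm Y's payoff = €2,600 − €2,300 = €300. All other bidders lose, so their payoff is 0.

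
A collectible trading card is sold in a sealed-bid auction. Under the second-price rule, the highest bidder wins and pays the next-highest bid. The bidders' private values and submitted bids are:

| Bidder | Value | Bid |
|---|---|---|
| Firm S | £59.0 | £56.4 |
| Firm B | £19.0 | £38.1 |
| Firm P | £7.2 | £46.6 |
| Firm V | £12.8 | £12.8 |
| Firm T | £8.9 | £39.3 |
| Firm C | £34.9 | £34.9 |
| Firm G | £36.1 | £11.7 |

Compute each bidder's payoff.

Payoffs: Firm S £12.4, Firm B £0.0, Firm P £0.0, Firm V £0.0, Firm T £0.0, Firm C £0.0, Firm G £0.0.

Sorted high to low: Firm S £56.4 > Firm P £46.6 > Firm T £39.3 > Firm B £38.1 > Firm C £34.9 > Firm V £12.8 > Firm G £11.7.
Firm S has the top bid and wins; the price is the second-highest bid, £46.6.
Firm S's payoff = £59.0 − £46.6 = £12.4. All other bidders lose, so their payoff is 0.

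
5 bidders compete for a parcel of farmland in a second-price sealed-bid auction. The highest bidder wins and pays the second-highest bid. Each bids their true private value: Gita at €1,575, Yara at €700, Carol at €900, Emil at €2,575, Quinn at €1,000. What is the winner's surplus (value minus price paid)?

Bids in descending order: Emil €2,575; Gita €1,575; Quinn €1,000; Carol €900; Yara €700.
Emil wins with the top bid and pays the second-highest, €1,575.
Surplus = €2,575 − €1,575 = €1,000.

Surplus = €1,000.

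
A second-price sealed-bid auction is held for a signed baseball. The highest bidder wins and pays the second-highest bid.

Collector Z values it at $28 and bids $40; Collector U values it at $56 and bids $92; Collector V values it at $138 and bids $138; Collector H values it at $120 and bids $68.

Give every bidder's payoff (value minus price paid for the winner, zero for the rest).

Collector Z $0, Collector U $0, Collector V $46, Collector H $0.

Ordered from highest: Collector V $138, then Collector U $92, then Collector H $68, then Collector Z $40.
Collector V has the top bid and wins; the price is the second-highest bid, $92.
Collector V's payoff = $138 − $92 = $46. All other bidders lose, so their payoff is 0.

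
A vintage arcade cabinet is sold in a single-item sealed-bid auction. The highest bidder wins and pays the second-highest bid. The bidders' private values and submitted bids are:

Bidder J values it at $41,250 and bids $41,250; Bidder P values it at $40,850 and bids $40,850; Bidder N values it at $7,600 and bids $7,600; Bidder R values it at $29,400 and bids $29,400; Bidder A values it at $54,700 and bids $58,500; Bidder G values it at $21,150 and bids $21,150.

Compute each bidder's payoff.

Payoffs: Bidder J $0, Bidder P $0, Bidder N $0, Bidder R $0, Bidder A $13,450, Bidder G $0.

Sorted high to low: Bidder A $58,500, then Bidder J $41,250, then Bidder P $40,850, then Bidder R $29,400, then Bidder G $21,150, then Bidder N $7,600.
Bidder A has the top bid and wins; the price is the second-highest bid, $41,250.
Bidder A's payoff = $54,700 − $41,250 = $13,450. All other bidders lose, so their payoff is 0.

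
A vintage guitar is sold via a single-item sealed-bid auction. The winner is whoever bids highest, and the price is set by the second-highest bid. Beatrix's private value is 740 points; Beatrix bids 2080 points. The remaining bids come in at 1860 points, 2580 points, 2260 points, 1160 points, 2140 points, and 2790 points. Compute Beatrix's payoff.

Payoff = 0 points.

Highest competing bid: 2790 points.
Beatrix's bid 2080 points is not the highest, so Beatrix loses, pays nothing, and earns zero payoff.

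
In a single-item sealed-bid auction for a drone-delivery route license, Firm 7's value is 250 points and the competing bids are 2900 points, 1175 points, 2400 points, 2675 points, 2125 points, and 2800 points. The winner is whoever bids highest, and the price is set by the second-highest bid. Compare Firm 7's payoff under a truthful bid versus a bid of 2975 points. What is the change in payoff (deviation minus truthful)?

The highest competing bid is 2900 points.
Bidding truthfully at 250 points: the top bid is 2900 points (a rival), so Firm 7 loses. Payoff = 0 points.
Bidding 2975 points: Firm 7 has the top bid, wins, and pays the second-highest bid 2900 points. Payoff = 250 points − 2900 points = -2650 points.
Change = -2650 points − 0 points = -2650 points.

Change in payoff: -2650 points.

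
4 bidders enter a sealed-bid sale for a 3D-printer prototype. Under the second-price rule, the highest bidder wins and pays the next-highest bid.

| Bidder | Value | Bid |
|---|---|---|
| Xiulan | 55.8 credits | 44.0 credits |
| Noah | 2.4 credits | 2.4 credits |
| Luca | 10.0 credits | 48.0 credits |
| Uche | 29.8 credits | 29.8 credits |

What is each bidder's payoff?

Ranking the bids: Luca 48.0 credits; Xiulan 44.0 credits; Uche 29.8 credits; Noah 2.4 credits.
Luca has the top bid and wins; the price is the second-highest bid, 44.0 credits.
Luca's payoff = 10.0 credits − 44.0 credits = -34.0 credits. All other bidders lose, so their payoff is 0.

Payoffs: Xiulan 0.0 credits, Noah 0.0 credits, Luca -34.0 credits, Uche 0.0 credits.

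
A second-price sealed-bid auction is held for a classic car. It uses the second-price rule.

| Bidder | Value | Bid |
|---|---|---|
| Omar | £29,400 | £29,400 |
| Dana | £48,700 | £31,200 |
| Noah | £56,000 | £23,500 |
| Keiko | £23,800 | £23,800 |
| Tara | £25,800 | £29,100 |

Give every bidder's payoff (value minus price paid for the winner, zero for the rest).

Sorted high to low: Dana £31,200 > Omar £29,400 > Tara £29,100 > Keiko £23,800 > Noah £23,500.
Dana has the top bid and wins; the price is the second-highest bid, £29,400.
Dana's payoff = £48,700 − £29,400 = £19,300. All other bidders lose, so their payoff is 0.

Omar £0, Dana £19,300, Noah £0, Keiko £0, Tara £0.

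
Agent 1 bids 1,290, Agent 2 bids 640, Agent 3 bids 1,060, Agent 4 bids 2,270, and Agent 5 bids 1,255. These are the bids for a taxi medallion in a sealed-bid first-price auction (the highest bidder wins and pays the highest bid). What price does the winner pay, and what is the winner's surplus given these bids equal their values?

Ranking the bids: Agent 4 2,270; Agent 1 1,290; Agent 5 1,255; Agent 3 1,060; Agent 2 640.
Agent 4 is the highest bidder, so Agent 4 wins.
Under the first-price rule, the price is the highest bid: 2,270.
Surplus = 2,270 − 2,270 = 0.

Price 2,270; surplus 0.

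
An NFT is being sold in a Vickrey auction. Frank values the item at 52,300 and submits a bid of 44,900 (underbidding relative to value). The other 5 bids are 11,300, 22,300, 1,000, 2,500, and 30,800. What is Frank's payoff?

Highest competing bid: 30,800.
Frank's bid 44,900 is the highest overall, so Frank wins and pays the second-highest bid, 30,800.
Payoff = value − price = 52,300 − 30,800 = 21,500.

21,500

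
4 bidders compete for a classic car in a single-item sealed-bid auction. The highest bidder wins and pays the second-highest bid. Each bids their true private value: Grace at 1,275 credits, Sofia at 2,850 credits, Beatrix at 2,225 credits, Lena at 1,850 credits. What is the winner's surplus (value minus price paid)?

Surplus = 625 credits.

Bids in descending order: Sofia 2,850 credits, then Beatrix 2,225 credits, then Lena 1,850 credits, then Grace 1,275 credits.
Sofia wins with the top bid and pays the second-highest, 2,225 credits.
Surplus = 2,850 credits − 2,225 credits = 625 credits.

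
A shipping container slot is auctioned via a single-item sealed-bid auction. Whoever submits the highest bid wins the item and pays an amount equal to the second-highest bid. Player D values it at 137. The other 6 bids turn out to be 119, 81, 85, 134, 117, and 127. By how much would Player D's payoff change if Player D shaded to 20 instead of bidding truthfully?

The highest competing bid is 134.
Bidding truthfully at 137: Player D has the top bid, wins, and pays the second-highest bid 134. Payoff = 137 − 134 = 3.
Bidding 20: the top bid is 134 (a rival), so Player D loses. Payoff = 0.
Change = 0 − 3 = -3.

Change in payoff: -3.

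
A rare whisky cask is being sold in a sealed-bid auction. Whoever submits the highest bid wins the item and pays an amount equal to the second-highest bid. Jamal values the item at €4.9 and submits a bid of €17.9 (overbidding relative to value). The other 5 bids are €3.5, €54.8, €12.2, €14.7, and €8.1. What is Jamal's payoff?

Jamal's payoff: €0.0.

Highest competing bid: €54.8.
Jamal's bid €17.9 is not the highest, so Jamal loses, pays nothing, and earns zero payoff.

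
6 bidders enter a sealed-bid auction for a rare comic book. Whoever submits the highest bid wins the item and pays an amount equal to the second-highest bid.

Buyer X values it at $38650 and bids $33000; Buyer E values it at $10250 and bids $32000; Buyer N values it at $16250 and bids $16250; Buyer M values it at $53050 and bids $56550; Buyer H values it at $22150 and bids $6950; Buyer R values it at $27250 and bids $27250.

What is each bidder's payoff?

Buyer X $0, Buyer E $0, Buyer N $0, Buyer M $20050, Buyer H $0, Buyer R $0.

Ranking the bids: Buyer M $56550 > Buyer X $33000 > Buyer E $32000 > Buyer R $27250 > Buyer N $16250 > Buyer H $6950.
Buyer M has the top bid and wins; the price is the second-highest bid, $33000.
Buyer M's payoff = $53050 − $33000 = $20050. All other bidders lose, so their payoff is 0.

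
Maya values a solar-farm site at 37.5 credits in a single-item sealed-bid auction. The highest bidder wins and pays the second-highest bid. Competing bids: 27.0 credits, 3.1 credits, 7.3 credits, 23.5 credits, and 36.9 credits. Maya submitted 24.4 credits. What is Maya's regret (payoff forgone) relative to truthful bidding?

The highest competing bid is 36.9 credits.
Bidding truthfully at 37.5 credits: Maya has the top bid, wins, and pays the second-highest bid 36.9 credits. Payoff = 37.5 credits − 36.9 credits = 0.6 credits.
Bidding 24.4 credits: the top bid is 36.9 credits (a rival), so Maya loses. Payoff = 0.0 credits.
Regret = truthful payoff − actual payoff = 0.6 credits − 0.0 credits = 0.6 credits.
Deviating from a truthful bid can only lose payoff in a second-price auction — never gain.

Regret: 0.6 credits.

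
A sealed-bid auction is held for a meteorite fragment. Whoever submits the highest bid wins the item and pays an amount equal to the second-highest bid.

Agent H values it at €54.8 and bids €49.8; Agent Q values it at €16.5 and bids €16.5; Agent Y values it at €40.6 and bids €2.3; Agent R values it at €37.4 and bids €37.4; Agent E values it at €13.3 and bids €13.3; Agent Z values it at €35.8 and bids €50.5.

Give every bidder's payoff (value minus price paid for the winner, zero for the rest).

Bids in descending order: Agent Z €50.5; Agent H €49.8; Agent R €37.4; Agent Q €16.5; Agent E €13.3; Agent Y €2.3.
Agent Z has the top bid and wins; the price is the second-highest bid, €49.8.
Agent Z's payoff = €35.8 − €49.8 = -€14.0. All other bidders lose, so their payoff is 0.

Payoffs: Agent H €0.0, Agent Q €0.0, Agent Y €0.0, Agent R €0.0, Agent E €0.0, Agent Z -€14.0.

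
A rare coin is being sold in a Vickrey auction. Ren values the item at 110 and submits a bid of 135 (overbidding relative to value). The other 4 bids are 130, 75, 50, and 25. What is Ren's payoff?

Highest competing bid: 130.
Ren's bid 135 is the highest overall, so Ren wins and pays the second-highest bid, 130.
Payoff = value − price = 110 − 130 = -20.

Ren's payoff: -20.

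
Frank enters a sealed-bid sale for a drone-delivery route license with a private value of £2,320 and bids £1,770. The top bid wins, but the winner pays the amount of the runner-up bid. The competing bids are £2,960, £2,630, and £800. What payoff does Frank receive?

Frank's payoff: £0.

Highest competing bid: £2,960.
Frank's bid £1,770 is not the highest, so Frank loses, pays nothing, and earns zero payoff.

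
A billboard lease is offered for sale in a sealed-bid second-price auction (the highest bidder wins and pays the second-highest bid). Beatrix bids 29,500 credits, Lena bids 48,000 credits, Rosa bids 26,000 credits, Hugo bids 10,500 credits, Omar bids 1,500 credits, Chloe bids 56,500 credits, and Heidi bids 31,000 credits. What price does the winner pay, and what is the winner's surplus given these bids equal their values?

Ranking the bids: Chloe 56,500 credits; Lena 48,000 credits; Heidi 31,000 credits; Beatrix 29,500 credits; Rosa 26,000 credits; Hugo 10,500 credits; Omar 1,500 credits.
Chloe is the highest bidder, so Chloe wins.
Under the second-price rule, the price is the second-highest bid: 48,000 credits.
Surplus = 56,500 credits − 48,000 credits = 8,500 credits.

The winner pays 48,000 credits for a surplus of 8,500 credits.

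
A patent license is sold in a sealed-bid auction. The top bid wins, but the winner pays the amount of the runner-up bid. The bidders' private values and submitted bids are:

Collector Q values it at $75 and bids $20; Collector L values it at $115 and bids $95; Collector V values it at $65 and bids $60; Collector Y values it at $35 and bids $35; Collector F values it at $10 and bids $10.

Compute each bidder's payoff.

Collector Q $0, Collector L $55, Collector V $0, Collector Y $0, Collector F $0.

Ordered from highest: Collector L $95, then Collector V $60, then Collector Y $35, then Collector Q $20, then Collector F $10.
Collector L has the top bid and wins; the price is the second-highest bid, $60.
Collector L's payoff = $115 − $60 = $55. All other bidders lose, so their payoff is 0.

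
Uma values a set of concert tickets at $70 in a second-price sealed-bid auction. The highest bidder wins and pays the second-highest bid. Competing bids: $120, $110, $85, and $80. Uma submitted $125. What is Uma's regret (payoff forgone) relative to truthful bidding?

The highest competing bid is $120.
Bidding truthfully at $70: the top bid is $120 (a rival), so Uma loses. Payoff = $0.
Bidding $125: Uma has the top bid, wins, and pays the second-highest bid $120. Payoff = $70 − $120 = -$50.
Regret = truthful payoff − actual payoff = $0 − -$50 = $50.
Deviating from a truthful bid can only lose payoff in a second-price auction — never gain.

$50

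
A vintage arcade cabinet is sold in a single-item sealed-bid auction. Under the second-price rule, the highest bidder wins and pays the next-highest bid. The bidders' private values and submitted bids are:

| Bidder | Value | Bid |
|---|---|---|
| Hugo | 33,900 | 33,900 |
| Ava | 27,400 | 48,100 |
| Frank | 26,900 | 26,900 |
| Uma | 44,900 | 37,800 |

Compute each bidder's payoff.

Sorted high to low: Ava 48,100, then Uma 37,800, then Hugo 33,900, then Frank 26,900.
Ava has the top bid and wins; the price is the second-highest bid, 37,800.
Ava's payoff = 27,400 − 37,800 = -10,400. All other bidders lose, so their payoff is 0.

Payoffs: Hugo 0, Ava -10,400, Frank 0, Uma 0.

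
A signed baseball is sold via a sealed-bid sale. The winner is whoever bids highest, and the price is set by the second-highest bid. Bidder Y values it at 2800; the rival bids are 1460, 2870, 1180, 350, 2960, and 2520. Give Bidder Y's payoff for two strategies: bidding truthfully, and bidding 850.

The highest competing bid is 2960.
Bidding truthfully at 2800: the top bid is 2960 (a rival), so Bidder Y loses. Payoff = 0.
Bidding 850: the top bid is 2960 (a rival), so Bidder Y loses. Payoff = 0.

(a) 0  (b) 0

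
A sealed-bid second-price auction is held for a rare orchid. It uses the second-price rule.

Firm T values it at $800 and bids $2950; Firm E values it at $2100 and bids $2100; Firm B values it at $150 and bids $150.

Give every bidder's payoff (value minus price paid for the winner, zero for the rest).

Payoffs: Firm T -$1300, Firm E $0, Firm B $0.

Ranking the bids: Firm T $2950; Firm E $2100; Firm B $150.
Firm T has the top bid and wins; the price is the second-highest bid, $2100.
Firm T's payoff = $800 − $2100 = -$1300. All other bidders lose, so their payoff is 0.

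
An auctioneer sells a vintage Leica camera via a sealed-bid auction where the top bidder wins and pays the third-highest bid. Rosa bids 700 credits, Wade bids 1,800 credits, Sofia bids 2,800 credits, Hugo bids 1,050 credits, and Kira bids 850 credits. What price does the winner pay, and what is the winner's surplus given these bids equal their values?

Price 1,050 credits; surplus 1,750 credits.

Ordered from highest: Sofia 2,800 credits > Wade 1,800 credits > Hugo 1,050 credits > Kira 850 credits > Rosa 700 credits.
Sofia is the highest bidder, so Sofia wins.
Under the third-price rule, the price is the third-highest bid: 1,050 credits.
Surplus = 2,800 credits − 1,050 credits = 1,750 credits.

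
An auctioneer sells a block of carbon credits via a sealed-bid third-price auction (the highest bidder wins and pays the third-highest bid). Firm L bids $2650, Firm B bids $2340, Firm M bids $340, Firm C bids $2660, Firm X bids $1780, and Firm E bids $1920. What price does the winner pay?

Ordered from highest: Firm C $2660; Firm L $2650; Firm B $2340; Firm E $1920; Firm X $1780; Firm M $340.
Firm C is the highest bidder, so Firm C wins.
Under the third-price rule, the price is the third-highest bid: $2340.

The winner pays $2340.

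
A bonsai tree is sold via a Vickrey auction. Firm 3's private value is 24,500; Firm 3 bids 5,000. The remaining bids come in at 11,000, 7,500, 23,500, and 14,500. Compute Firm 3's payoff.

Payoff = 0.

Highest competing bid: 23,500.
Firm 3's bid 5,000 is not the highest, so Firm 3 loses, pays nothing, and earns zero payoff.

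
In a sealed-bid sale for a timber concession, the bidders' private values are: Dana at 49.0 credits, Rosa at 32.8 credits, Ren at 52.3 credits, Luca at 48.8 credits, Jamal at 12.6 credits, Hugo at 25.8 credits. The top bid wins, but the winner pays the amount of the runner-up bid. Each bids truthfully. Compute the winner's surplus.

Bids in descending order: Ren 52.3 credits > Dana 49.0 credits > Luca 48.8 credits > Rosa 32.8 credits > Hugo 25.8 credits > Jamal 12.6 credits.
Ren wins with the top bid and pays the second-highest, 49.0 credits.
Surplus = 52.3 credits − 49.0 credits = 3.3 credits.

Surplus = 3.3 credits.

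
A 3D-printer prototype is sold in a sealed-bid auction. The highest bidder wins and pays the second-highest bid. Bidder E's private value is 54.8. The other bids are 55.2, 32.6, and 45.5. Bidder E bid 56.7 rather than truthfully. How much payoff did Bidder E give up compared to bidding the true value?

0.4

The highest competing bid is 55.2.
Bidding truthfully at 54.8: the top bid is 55.2 (a rival), so Bidder E loses. Payoff = 0.0.
Bidding 56.7: Bidder E has the top bid, wins, and pays the second-highest bid 55.2. Payoff = 54.8 − 55.2 = -0.4.
Regret = truthful payoff − actual payoff = 0.0 − -0.4 = 0.4.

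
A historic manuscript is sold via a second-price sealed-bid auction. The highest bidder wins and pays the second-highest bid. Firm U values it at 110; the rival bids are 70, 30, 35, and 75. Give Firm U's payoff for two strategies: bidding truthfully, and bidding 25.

The highest competing bid is 75.
Bidding truthfully at 110: Firm U has the top bid, wins, and pays the second-highest bid 75. Payoff = 110 − 75 = 35.
Bidding 25: the top bid is 75 (a rival), so Firm U loses. Payoff = 0.
This is the dominant-strategy logic: truthful bidding weakly beats any alternative.

(a) 35  (b) 0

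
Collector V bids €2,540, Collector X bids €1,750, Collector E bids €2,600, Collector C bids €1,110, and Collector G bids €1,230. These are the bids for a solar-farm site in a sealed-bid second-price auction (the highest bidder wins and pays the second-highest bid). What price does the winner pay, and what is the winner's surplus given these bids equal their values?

Ordered from highest: Collector E €2,600 > Collector V €2,540 > Collector X €1,750 > Collector G €1,230 > Collector C €1,110.
Collector E is the highest bidder, so Collector E wins.
Under the second-price rule, the price is the second-highest bid: €2,540.
Surplus = €2,600 − €2,540 = €60.

The winner pays €2,540 for a surplus of €60.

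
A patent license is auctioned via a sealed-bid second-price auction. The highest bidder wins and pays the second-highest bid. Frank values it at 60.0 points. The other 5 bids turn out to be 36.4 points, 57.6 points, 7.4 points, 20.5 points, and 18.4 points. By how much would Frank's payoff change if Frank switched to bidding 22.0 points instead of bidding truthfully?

The highest competing bid is 57.6 points.
Bidding truthfully at 60.0 points: Frank has the top bid, wins, and pays the second-highest bid 57.6 points. Payoff = 60.0 points − 57.6 points = 2.4 points.
Bidding 22.0 points: the top bid is 57.6 points (a rival), so Frank loses. Payoff = 0.0 points.
Change = 0.0 points − 2.4 points = -2.4 points.

Payoff change: -2.4 points.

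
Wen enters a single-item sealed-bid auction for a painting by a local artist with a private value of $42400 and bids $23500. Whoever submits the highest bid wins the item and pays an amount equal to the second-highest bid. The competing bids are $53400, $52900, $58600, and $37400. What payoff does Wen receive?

Highest competing bid: $58600.
Wen's bid $23500 is not the highest, so Wen loses, pays nothing, and earns zero payoff.

Wen's payoff: $0.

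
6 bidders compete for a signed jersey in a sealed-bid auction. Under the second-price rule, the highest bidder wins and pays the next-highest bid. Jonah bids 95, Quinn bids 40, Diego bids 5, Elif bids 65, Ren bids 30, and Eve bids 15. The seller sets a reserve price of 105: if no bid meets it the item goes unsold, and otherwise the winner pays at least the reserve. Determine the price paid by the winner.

unsold

Ordered from highest: Jonah 95 > Elif 65 > Quinn 40 > Ren 30 > Eve 15 > Diego 5.
The top bid 95 is below the reserve 105, so the item goes unsold and nothing is paid.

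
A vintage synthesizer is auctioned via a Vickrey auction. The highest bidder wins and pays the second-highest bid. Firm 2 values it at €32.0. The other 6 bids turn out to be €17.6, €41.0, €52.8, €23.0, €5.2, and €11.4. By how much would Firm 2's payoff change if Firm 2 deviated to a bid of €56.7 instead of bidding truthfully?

-€20.8

The highest competing bid is €52.8.
Bidding truthfully at €32.0: the top bid is €52.8 (a rival), so Firm 2 loses. Payoff = €0.0.
Bidding €56.7: Firm 2 has the top bid, wins, and pays the second-highest bid €52.8. Payoff = €32.0 − €52.8 = -€20.8.
Change = -€20.8 − €0.0 = -€20.8.
Deviating from a truthful bid can only lose payoff in a second-price auction — never gain.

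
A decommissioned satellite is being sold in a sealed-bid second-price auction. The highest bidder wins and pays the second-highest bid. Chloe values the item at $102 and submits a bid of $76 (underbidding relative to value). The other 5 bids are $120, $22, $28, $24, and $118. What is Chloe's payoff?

Payoff = $0.

Highest competing bid: $120.
Chloe's bid $76 is not the highest, so Chloe loses, pays nothing, and earns zero payoff.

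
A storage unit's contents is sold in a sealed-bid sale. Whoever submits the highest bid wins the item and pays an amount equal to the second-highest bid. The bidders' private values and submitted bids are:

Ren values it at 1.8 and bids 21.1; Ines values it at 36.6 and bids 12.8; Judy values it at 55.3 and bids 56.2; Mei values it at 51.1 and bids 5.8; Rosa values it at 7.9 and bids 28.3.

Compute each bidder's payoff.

Ren 0.0, Ines 0.0, Judy 27.0, Mei 0.0, Rosa 0.0.

Sorted high to low: Judy 56.2, then Rosa 28.3, then Ren 21.1, then Ines 12.8, then Mei 5.8.
Judy has the top bid and wins; the price is the second-highest bid, 28.3.
Judy's payoff = 55.3 − 28.3 = 27.0. All other bidders lose, so their payoff is 0.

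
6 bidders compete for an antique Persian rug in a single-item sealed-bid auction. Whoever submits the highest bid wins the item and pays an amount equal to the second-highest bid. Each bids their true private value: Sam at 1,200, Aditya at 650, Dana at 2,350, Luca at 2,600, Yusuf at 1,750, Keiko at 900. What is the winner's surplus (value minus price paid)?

Surplus = 250.

Ordered from highest: Luca 2,600, then Dana 2,350, then Yusuf 1,750, then Sam 1,200, then Keiko 900, then Aditya 650.
Luca wins with the top bid and pays the second-highest, 2,350.
Surplus = 2,600 − 2,350 = 250.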